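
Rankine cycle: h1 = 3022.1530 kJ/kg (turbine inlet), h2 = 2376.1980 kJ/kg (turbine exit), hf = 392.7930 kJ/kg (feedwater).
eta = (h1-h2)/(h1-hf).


W = 645.9550 kJ/kg
Q_in = 2629.3600 kJ/kg
eta = 0.2457 = 24.5670%

eta = 24.5670%


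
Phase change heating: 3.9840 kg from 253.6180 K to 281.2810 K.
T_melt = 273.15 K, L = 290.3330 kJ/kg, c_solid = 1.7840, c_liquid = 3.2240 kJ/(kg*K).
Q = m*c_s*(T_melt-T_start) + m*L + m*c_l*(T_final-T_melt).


Q1 (sensible, solid) = 3.9840 * 1.7840 * 19.5320 = 138.8228 kJ
Q2 (latent) = 3.9840 * 290.3330 = 1156.6867 kJ
Q3 (sensible, liquid) = 3.9840 * 3.2240 * 8.1310 = 104.4379 kJ
Q_total = 1399.9474 kJ

1399.9474 kJ


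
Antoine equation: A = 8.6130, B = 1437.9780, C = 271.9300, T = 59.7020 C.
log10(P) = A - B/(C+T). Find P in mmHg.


C+T = 331.6320
B/(C+T) = 4.3361
log10(P) = 8.6130 - 4.3361 = 4.2769
P = 10^4.2769 = 18920.5921 mmHg

18920.5921 mmHg


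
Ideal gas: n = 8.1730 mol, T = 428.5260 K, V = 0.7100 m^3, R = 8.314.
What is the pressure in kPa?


P = nRT/V = 8.1730 * 8.314 * 428.5260 / 0.7100
= 29118.4797 / 0.7100 = 41011.9432 Pa = 41.0119 kPa

41.0119 kPa


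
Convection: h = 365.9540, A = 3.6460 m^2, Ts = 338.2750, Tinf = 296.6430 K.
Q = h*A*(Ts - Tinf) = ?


dT = 41.6320 K
Q = 365.9540 * 3.6460 * 41.6320 = 55548.2572 W

55548.2572 W


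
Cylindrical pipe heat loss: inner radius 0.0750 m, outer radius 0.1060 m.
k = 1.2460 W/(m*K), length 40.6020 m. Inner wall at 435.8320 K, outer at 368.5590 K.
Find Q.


dT = 67.2730 K
ln(ro/ri) = 0.3460
Q = 2*pi*1.2460*40.6020*67.2730 / 0.3460 = 61811.8251 W

61811.8251 W


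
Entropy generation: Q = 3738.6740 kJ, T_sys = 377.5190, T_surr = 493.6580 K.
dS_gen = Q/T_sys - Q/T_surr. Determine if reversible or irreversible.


dS_sys = 3738.6740/377.5190 = 9.9033 kJ/K
dS_surr = -3738.6740/493.6580 = -7.5734 kJ/K
dS_gen = 9.9033 - 7.5734 = 2.3299 kJ/K (irreversible)

dS_gen = 2.3299 kJ/K, irreversible


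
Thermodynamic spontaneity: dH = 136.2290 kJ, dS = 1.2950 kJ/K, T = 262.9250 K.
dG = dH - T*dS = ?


T*dS = 262.9250 * 1.2950 = 340.4879 kJ
dG = 136.2290 - 340.4879 = -204.2589 kJ (spontaneous)

dG = -204.2589 kJ, spontaneous


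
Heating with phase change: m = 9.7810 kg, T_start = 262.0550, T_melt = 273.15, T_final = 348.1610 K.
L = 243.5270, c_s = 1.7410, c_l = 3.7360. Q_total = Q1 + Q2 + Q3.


Q1 (sensible, solid) = 9.7810 * 1.7410 * 11.0950 = 188.9337 kJ
Q2 (latent) = 9.7810 * 243.5270 = 2381.9376 kJ
Q3 (sensible, liquid) = 9.7810 * 3.7360 * 75.0110 = 2741.0382 kJ
Q_total = 5311.9094 kJ

5311.9094 kJ


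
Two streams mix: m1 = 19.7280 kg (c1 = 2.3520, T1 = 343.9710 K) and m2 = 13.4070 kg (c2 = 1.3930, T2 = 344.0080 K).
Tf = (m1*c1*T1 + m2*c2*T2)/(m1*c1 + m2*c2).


num = 22385.0190
den = 65.0762
Tf = 343.9816 K

343.9816 K


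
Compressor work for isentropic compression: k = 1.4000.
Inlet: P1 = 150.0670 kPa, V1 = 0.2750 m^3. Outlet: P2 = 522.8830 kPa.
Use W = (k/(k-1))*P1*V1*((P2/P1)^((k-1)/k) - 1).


(k-1)/k = 0.2857
(P2/P1)^exp = 1.4285
W = 3.5000 * 150.0670 * 0.2750 * (1.4285 - 1) = 61.8975 kJ

61.8975 kJ


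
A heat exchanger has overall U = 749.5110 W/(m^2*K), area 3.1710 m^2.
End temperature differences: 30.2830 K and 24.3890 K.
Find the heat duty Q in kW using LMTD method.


LMTD = 27.2298 K
Q = 749.5110 * 3.1710 * 27.2298 = 64716.9723 W = 64.7170 kW

64.7170 kW


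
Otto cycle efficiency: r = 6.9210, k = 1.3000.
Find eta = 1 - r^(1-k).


r^(k-1) = 1.7867
eta = 1 - 1/1.7867 = 0.4403 = 44.0308%

44.0308%


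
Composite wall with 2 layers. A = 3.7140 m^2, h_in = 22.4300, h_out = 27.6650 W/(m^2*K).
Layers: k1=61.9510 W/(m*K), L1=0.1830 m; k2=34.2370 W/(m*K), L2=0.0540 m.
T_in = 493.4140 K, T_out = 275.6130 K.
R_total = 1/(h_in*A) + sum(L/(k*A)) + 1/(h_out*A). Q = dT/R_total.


R_conv_in = 1/(22.4300*3.7140) = 0.0120
R_1 = 0.1830/(61.9510*3.7140) = 0.0008
R_2 = 0.0540/(34.2370*3.7140) = 0.0004
R_conv_out = 1/(27.6650*3.7140) = 0.0097
R_total = 0.0230 K/W
Q = 217.8010 / 0.0230 = 9487.4801 W

R_total = 0.0230 K/W, Q = 9487.4801 W


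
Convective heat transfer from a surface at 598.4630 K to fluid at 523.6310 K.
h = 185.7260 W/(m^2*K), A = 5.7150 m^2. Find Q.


dT = 74.8320 K
Q = 185.7260 * 5.7150 * 74.8320 = 79428.4875 W

79428.4875 W


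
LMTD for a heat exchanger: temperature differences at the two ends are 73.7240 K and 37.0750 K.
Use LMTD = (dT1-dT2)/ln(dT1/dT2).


dT1/dT2 = 1.9885
ln(dT1/dT2) = 0.6874
LMTD = 36.6490 / 0.6874 = 53.3165 K

53.3165 K


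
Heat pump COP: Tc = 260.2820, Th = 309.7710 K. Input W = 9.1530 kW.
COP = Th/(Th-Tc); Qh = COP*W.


COP = 309.7710 / 49.4890 = 6.2594
Qh = 6.2594 * 9.1530 = 57.2922 kW

COP = 6.2594, Qh = 57.2922 kW


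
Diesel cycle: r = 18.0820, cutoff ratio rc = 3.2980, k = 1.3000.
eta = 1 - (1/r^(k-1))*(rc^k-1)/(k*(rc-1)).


r^(k-1) = 2.3833
rc^k = 4.7177
eta = 0.4778 = 47.7843%

47.7843%


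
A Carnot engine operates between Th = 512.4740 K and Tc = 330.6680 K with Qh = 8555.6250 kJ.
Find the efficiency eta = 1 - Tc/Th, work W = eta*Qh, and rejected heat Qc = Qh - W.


eta = 1 - 330.6680/512.4740 = 0.3548
W = 0.3548 * 8555.6250 = 3035.2056 kJ
Qc = 8555.6250 - 3035.2056 = 5520.4194 kJ

eta = 35.4761%, W = 3035.2056 kJ, Qc = 5520.4194 kJ


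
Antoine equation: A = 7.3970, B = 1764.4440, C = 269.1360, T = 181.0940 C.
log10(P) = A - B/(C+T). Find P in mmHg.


C+T = 450.2300
B/(C+T) = 3.9190
log10(P) = 7.3970 - 3.9190 = 3.4780
P = 10^3.4780 = 3006.1896 mmHg

3006.1896 mmHg


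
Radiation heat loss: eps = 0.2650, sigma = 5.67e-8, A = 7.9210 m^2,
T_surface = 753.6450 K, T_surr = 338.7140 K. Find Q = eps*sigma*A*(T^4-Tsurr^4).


T^4 = 3.2260e+11
Tsurr^4 = 1.3162e+10
Q = 0.2650 * 5.67e-8 * 7.9210 * 3.0944e+11 = 36828.5980 W

36828.5980 W


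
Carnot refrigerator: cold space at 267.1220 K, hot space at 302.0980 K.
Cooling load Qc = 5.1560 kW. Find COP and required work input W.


COP = 267.1220 / 34.9760 = 7.6373
W = 5.1560 / 7.6373 = 0.6751 kW

COP = 7.6373, W = 0.6751 kW


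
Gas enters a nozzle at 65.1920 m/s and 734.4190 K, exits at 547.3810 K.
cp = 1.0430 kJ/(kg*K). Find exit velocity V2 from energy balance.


dT = 187.0380 K
2*cp*1000*dT = 390161.2680
V1^2 = 4249.9969
V2 = sqrt(394411.2649) = 628.0217 m/s

628.0217 m/s


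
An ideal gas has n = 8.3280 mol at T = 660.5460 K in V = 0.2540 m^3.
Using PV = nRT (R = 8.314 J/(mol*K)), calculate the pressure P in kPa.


P = nRT/V = 8.3280 * 8.314 * 660.5460 / 0.2540
= 45735.5392 / 0.2540 = 180061.1780 Pa = 180.0612 kPa

180.0612 kPa


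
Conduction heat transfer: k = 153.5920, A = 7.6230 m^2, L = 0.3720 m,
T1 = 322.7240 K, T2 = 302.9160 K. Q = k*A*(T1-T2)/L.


dT = 19.8080 K
Q = 153.5920 * 7.6230 * 19.8080 / 0.3720 = 62343.6468 W

62343.6468 W


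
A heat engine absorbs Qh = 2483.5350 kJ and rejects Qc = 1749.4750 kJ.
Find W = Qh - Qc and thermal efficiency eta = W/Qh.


W = 2483.5350 - 1749.4750 = 734.0600 kJ
eta = 734.0600 / 2483.5350 = 0.2956 = 29.5571%

W = 734.0600 kJ, eta = 29.5571%


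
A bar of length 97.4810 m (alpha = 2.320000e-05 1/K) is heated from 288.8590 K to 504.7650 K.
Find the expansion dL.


dT = 215.9060 K
dL = 2.320000e-05 * 97.4810 * 215.9060 = 0.488284 m
L_final = 97.969284 m

dL = 0.488284 m


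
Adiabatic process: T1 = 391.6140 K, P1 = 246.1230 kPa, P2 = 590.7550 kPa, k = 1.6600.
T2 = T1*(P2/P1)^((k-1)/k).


(k-1)/k = 0.3976
(P2/P1)^exp = 1.4164
T2 = 391.6140 * 1.4164 = 554.6819 K

554.6819 K


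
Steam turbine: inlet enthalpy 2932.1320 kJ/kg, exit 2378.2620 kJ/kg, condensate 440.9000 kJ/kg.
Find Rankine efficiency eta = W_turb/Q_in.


W = 553.8700 kJ/kg
Q_in = 2491.2320 kJ/kg
eta = 0.2223 = 22.2328%

eta = 22.2328%


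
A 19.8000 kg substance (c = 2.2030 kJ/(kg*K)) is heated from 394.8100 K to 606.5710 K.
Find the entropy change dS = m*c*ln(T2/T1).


T2/T1 = 1.5364
ln(T2/T1) = 0.4294
dS = 19.8000 * 2.2030 * 0.4294 = 18.7309 kJ/K

18.7309 kJ/K


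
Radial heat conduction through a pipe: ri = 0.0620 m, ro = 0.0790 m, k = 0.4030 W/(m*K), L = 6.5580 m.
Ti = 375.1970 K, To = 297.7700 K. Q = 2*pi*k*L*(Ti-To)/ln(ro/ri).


dT = 77.4270 K
ln(ro/ri) = 0.2423
Q = 2*pi*0.4030*6.5580*77.4270 / 0.2423 = 5306.0484 W

5306.0484 W


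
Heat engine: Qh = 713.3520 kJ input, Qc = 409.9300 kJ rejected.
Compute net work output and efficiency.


W = 713.3520 - 409.9300 = 303.4220 kJ
eta = 303.4220 / 713.3520 = 0.4253 = 42.5347%

W = 303.4220 kJ, eta = 42.5347%


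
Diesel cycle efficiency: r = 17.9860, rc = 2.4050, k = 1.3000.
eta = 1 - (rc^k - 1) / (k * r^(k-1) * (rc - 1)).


r^(k-1) = 2.3795
rc^k = 3.1293
eta = 0.5101 = 51.0063%

51.0063%


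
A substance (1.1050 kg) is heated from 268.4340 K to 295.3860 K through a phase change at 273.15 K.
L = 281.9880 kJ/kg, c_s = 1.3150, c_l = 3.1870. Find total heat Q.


Q1 (sensible, solid) = 1.1050 * 1.3150 * 4.7160 = 6.8527 kJ
Q2 (latent) = 1.1050 * 281.9880 = 311.5967 kJ
Q3 (sensible, liquid) = 1.1050 * 3.1870 * 22.2360 = 78.3071 kJ
Q_total = 396.7565 kJ

396.7565 kJ


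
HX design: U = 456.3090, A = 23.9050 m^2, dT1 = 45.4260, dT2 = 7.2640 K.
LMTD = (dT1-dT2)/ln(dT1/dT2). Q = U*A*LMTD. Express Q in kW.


LMTD = 20.8177 K
Q = 456.3090 * 23.9050 * 20.8177 = 227080.5629 W = 227.0806 kW

227.0806 kW


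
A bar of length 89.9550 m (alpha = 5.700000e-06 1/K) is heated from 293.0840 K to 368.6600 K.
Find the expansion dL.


dT = 75.5760 K
dL = 5.700000e-06 * 89.9550 * 75.5760 = 0.038751 m
L_final = 89.993751 m

dL = 0.038751 m


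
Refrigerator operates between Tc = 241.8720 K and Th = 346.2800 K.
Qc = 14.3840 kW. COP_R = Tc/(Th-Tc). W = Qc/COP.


COP = 241.8720 / 104.4080 = 2.3166
W = 14.3840 / 2.3166 = 6.2091 kW

COP = 2.3166, W = 6.2091 kW


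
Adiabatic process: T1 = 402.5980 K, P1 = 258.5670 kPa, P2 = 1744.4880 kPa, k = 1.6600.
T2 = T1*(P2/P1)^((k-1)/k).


(k-1)/k = 0.3976
(P2/P1)^exp = 2.1362
T2 = 402.5980 * 2.1362 = 860.0263 K

860.0263 K


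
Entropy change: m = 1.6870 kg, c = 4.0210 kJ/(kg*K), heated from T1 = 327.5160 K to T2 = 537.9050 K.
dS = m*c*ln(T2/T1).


T2/T1 = 1.6424
ln(T2/T1) = 0.4961
dS = 1.6870 * 4.0210 * 0.4961 = 3.3656 kJ/K

3.3656 kJ/K


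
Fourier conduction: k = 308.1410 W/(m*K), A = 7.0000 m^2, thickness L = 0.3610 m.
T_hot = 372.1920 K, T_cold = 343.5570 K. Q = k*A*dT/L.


dT = 28.6350 K
Q = 308.1410 * 7.0000 * 28.6350 / 0.3610 = 171095.0769 W

171095.0769 W


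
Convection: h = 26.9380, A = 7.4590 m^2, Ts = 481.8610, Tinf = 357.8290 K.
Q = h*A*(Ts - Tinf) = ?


dT = 124.0320 K
Q = 26.9380 * 7.4590 * 124.0320 = 24921.8170 W

24921.8170 W


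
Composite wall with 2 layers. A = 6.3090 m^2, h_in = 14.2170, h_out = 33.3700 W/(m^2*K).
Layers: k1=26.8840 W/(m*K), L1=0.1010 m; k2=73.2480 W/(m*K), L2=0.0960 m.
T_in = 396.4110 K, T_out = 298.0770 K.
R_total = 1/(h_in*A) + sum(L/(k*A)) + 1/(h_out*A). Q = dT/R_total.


R_conv_in = 1/(14.2170*6.3090) = 0.0111
R_1 = 0.1010/(26.8840*6.3090) = 0.0006
R_2 = 0.0960/(73.2480*6.3090) = 0.0002
R_conv_out = 1/(33.3700*6.3090) = 0.0047
R_total = 0.0167 K/W
Q = 98.3340 / 0.0167 = 5887.5616 W

R_total = 0.0167 K/W, Q = 5887.5616 W


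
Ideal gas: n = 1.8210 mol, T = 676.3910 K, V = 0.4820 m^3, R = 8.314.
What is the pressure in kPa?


P = nRT/V = 1.8210 * 8.314 * 676.3910 / 0.4820
= 10240.4204 / 0.4820 = 21245.6855 Pa = 21.2457 kPa

21.2457 kPa


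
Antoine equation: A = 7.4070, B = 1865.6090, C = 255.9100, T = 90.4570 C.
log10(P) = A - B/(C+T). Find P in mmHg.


C+T = 346.3670
B/(C+T) = 5.3862
log10(P) = 7.4070 - 5.3862 = 2.0208
P = 10^2.0208 = 104.9010 mmHg

104.9010 mmHg


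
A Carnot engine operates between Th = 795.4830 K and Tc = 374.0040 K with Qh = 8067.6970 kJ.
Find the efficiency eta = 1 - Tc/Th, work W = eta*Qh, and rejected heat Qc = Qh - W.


eta = 1 - 374.0040/795.4830 = 0.5298
W = 0.5298 * 8067.6970 = 4274.5915 kJ
Qc = 8067.6970 - 4274.5915 = 3793.1055 kJ

eta = 52.9840%, W = 4274.5915 kJ, Qc = 3793.1055 kJ


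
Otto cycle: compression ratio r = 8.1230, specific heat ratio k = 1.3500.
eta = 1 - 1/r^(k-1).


r^(k-1) = 2.0816
eta = 1 - 1/2.0816 = 0.5196 = 51.9604%

51.9604%


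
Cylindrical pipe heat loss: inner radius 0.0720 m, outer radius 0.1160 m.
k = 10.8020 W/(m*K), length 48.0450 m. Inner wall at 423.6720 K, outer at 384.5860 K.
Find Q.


dT = 39.0860 K
ln(ro/ri) = 0.4769
Q = 2*pi*10.8020*48.0450*39.0860 / 0.4769 = 267241.6985 W

267241.6985 W


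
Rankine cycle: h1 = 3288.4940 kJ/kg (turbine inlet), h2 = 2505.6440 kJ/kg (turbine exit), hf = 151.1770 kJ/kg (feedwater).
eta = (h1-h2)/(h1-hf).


W = 782.8500 kJ/kg
Q_in = 3137.3170 kJ/kg
eta = 0.2495 = 24.9528%

eta = 24.9528%


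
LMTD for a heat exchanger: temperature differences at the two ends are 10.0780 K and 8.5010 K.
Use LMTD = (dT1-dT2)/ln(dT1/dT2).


dT1/dT2 = 1.1855
ln(dT1/dT2) = 0.1702
LMTD = 1.5770 / 0.1702 = 9.2671 K

9.2671 K


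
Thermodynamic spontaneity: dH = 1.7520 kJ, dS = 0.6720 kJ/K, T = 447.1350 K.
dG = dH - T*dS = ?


T*dS = 447.1350 * 0.6720 = 300.4747 kJ
dG = 1.7520 - 300.4747 = -298.7227 kJ (spontaneous)

dG = -298.7227 kJ, spontaneous


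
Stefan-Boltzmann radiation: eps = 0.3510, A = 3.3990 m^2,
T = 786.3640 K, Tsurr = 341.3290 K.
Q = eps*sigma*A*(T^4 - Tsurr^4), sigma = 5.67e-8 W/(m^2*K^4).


T^4 = 3.8238e+11
Tsurr^4 = 1.3574e+10
Q = 0.3510 * 5.67e-8 * 3.3990 * 3.6881e+11 = 24948.1974 W

24948.1974 W


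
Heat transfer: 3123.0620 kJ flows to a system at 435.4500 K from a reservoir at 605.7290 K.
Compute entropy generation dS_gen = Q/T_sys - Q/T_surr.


dS_sys = 3123.0620/435.4500 = 7.1720 kJ/K
dS_surr = -3123.0620/605.7290 = -5.1559 kJ/K
dS_gen = 7.1720 - 5.1559 = 2.0162 kJ/K (irreversible)

dS_gen = 2.0162 kJ/K, irreversible


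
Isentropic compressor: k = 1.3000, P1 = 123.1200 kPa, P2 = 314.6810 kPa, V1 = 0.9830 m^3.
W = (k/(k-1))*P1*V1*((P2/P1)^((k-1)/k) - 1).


(k-1)/k = 0.2308
(P2/P1)^exp = 1.2418
W = 4.3333 * 123.1200 * 0.9830 * (1.2418 - 1) = 126.8068 kJ

126.8068 kJ


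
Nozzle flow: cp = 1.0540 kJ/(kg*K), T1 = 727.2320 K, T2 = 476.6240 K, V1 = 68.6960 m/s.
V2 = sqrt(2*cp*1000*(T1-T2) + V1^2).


dT = 250.6080 K
2*cp*1000*dT = 528281.6640
V1^2 = 4719.1404
V2 = sqrt(533000.8044) = 730.0690 m/s

730.0690 m/s


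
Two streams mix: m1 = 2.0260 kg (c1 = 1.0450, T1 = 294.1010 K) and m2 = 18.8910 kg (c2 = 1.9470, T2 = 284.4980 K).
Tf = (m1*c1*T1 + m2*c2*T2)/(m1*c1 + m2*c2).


num = 11086.7193
den = 38.8979
Tf = 285.0207 K

285.0207 K


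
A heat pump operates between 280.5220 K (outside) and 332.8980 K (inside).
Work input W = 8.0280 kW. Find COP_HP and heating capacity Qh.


COP = 332.8980 / 52.3760 = 6.3559
Qh = 6.3559 * 8.0280 = 51.0254 kW

COP = 6.3559, Qh = 51.0254 kW


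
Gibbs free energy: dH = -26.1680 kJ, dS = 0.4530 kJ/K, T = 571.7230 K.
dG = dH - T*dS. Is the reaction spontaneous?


T*dS = 571.7230 * 0.4530 = 258.9905 kJ
dG = -26.1680 - 258.9905 = -285.1585 kJ (spontaneous)

dG = -285.1585 kJ, spontaneous


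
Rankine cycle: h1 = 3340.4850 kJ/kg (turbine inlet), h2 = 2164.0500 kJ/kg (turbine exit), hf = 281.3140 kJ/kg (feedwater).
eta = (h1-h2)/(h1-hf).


W = 1176.4350 kJ/kg
Q_in = 3059.1710 kJ/kg
eta = 0.3846 = 38.4560%

eta = 38.4560%


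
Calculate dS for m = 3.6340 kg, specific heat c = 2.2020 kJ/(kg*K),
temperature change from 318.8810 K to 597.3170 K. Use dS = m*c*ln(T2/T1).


T2/T1 = 1.8732
ln(T2/T1) = 0.6276
dS = 3.6340 * 2.2020 * 0.6276 = 5.0223 kJ/K

5.0223 kJ/K


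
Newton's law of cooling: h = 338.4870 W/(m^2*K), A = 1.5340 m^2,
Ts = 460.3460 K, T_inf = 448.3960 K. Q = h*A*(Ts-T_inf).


dT = 11.9500 K
Q = 338.4870 * 1.5340 * 11.9500 = 6204.9067 W

6204.9067 W


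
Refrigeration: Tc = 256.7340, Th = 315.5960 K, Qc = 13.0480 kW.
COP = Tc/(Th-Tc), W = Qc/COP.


COP = 256.7340 / 58.8620 = 4.3616
W = 13.0480 / 4.3616 = 2.9915 kW

COP = 4.3616, W = 2.9915 kW


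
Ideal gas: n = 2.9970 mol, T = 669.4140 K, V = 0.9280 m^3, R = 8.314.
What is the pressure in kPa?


P = nRT/V = 2.9970 * 8.314 * 669.4140 / 0.9280
= 16679.8275 / 0.9280 = 17973.9520 Pa = 17.9740 kPa

17.9740 kPa


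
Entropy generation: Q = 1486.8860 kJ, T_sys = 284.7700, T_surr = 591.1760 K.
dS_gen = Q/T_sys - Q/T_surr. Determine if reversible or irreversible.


dS_sys = 1486.8860/284.7700 = 5.2214 kJ/K
dS_surr = -1486.8860/591.1760 = -2.5151 kJ/K
dS_gen = 5.2214 - 2.5151 = 2.7062 kJ/K (irreversible)

dS_gen = 2.7062 kJ/K, irreversible


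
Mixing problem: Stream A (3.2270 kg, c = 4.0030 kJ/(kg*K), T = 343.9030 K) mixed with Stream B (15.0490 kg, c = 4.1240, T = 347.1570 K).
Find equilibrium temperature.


num = 25987.7134
den = 74.9798
Tf = 346.5964 K

346.5964 K


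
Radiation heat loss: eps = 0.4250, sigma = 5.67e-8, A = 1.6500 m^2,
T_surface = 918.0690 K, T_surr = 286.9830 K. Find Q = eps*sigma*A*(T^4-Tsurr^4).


T^4 = 7.1040e+11
Tsurr^4 = 6.7830e+09
Q = 0.4250 * 5.67e-8 * 1.6500 * 7.0361e+11 = 27976.3178 W

27976.3178 W


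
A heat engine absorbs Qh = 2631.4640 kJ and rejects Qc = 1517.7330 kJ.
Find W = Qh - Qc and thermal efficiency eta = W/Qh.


W = 2631.4640 - 1517.7330 = 1113.7310 kJ
eta = 1113.7310 / 2631.4640 = 0.4232 = 42.3236%

W = 1113.7310 kJ, eta = 42.3236%


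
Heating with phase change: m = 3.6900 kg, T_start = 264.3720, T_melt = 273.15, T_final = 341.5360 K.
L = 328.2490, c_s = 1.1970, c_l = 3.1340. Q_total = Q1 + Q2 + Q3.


Q1 (sensible, solid) = 3.6900 * 1.1970 * 8.7780 = 38.7718 kJ
Q2 (latent) = 3.6900 * 328.2490 = 1211.2388 kJ
Q3 (sensible, liquid) = 3.6900 * 3.1340 * 68.3860 = 790.8472 kJ
Q_total = 2040.8578 kJ

2040.8578 kJ


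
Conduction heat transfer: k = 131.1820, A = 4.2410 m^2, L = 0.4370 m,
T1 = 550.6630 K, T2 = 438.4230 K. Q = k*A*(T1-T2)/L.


dT = 112.2400 K
Q = 131.1820 * 4.2410 * 112.2400 / 0.4370 = 142892.2719 W

142892.2719 W


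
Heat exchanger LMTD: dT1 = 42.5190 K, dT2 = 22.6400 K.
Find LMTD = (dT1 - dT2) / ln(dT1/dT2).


dT1/dT2 = 1.8780
ln(dT1/dT2) = 0.6302
LMTD = 19.8790 / 0.6302 = 31.5423 K

31.5423 K


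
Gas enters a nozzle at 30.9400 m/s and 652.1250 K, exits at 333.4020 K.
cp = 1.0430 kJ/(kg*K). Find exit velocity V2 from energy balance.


dT = 318.7230 K
2*cp*1000*dT = 664856.1780
V1^2 = 957.2836
V2 = sqrt(665813.4616) = 815.9739 m/s

815.9739 m/s


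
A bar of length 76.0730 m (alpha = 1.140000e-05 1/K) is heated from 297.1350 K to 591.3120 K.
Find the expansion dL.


dT = 294.1770 K
dL = 1.140000e-05 * 76.0730 * 294.1770 = 0.255120 m
L_final = 76.328120 m

dL = 0.255120 m


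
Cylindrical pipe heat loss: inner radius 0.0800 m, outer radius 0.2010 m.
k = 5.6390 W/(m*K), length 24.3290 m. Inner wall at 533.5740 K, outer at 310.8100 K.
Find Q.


dT = 222.7640 K
ln(ro/ri) = 0.9213
Q = 2*pi*5.6390*24.3290*222.7640 / 0.9213 = 208430.0821 W

208430.0821 W


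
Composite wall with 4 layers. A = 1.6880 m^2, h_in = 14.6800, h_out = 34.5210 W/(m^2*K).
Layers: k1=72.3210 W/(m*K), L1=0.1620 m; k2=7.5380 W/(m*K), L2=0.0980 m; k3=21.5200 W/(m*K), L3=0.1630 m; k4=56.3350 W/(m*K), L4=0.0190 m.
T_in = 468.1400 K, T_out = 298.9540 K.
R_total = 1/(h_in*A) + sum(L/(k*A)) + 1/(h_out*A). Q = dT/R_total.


R_conv_in = 1/(14.6800*1.6880) = 0.0404
R_1 = 0.1620/(72.3210*1.6880) = 0.0013
R_2 = 0.0980/(7.5380*1.6880) = 0.0077
R_3 = 0.1630/(21.5200*1.6880) = 0.0045
R_4 = 0.0190/(56.3350*1.6880) = 0.0002
R_conv_out = 1/(34.5210*1.6880) = 0.0172
R_total = 0.0712 K/W
Q = 169.1860 / 0.0712 = 2375.1290 W

R_total = 0.0712 K/W, Q = 2375.1290 W


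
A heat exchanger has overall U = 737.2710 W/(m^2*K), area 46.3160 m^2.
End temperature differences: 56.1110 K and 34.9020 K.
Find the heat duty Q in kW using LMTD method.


LMTD = 44.6705 K
Q = 737.2710 * 46.3160 * 44.6705 = 1525382.9759 W = 1525.3830 kW

1525.3830 kW


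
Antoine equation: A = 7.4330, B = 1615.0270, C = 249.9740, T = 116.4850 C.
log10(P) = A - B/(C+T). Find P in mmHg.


C+T = 366.4590
B/(C+T) = 4.4071
log10(P) = 7.4330 - 4.4071 = 3.0259
P = 10^3.0259 = 1061.4142 mmHg

1061.4142 mmHg


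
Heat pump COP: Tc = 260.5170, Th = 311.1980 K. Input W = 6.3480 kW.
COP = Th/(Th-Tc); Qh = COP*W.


COP = 311.1980 / 50.6810 = 6.1403
Qh = 6.1403 * 6.3480 = 38.9788 kW

COP = 6.1403, Qh = 38.9788 kW


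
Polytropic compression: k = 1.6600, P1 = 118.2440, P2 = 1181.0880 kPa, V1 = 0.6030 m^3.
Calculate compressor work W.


(k-1)/k = 0.3976
(P2/P1)^exp = 2.4969
W = 2.5152 * 118.2440 * 0.6030 * (2.4969 - 1) = 268.4352 kJ

268.4352 kJ


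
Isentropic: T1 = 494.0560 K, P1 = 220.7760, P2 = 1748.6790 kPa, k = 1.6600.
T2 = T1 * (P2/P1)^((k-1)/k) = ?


(k-1)/k = 0.3976
(P2/P1)^exp = 2.2769
T2 = 494.0560 * 2.2769 = 1124.8997 K

1124.8997 K


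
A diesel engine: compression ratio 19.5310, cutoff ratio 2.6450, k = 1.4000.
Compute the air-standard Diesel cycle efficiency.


r^(k-1) = 3.2831
rc^k = 3.9030
eta = 0.6161 = 61.6063%

61.6063%


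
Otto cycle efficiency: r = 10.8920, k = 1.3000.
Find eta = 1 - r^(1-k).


r^(k-1) = 2.0471
eta = 1 - 1/2.0471 = 0.5115 = 51.1496%

51.1496%


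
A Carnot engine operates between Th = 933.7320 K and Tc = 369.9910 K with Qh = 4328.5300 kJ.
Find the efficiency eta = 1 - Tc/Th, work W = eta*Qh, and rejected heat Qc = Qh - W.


eta = 1 - 369.9910/933.7320 = 0.6038
W = 0.6038 * 4328.5300 = 2613.3514 kJ
Qc = 4328.5300 - 2613.3514 = 1715.1786 kJ

eta = 60.3750%, W = 2613.3514 kJ, Qc = 1715.1786 kJ


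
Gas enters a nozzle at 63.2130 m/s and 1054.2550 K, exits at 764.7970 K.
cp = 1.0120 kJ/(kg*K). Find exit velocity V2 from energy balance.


dT = 289.4580 K
2*cp*1000*dT = 585862.9920
V1^2 = 3995.8834
V2 = sqrt(589858.8754) = 768.0227 m/s

768.0227 m/s


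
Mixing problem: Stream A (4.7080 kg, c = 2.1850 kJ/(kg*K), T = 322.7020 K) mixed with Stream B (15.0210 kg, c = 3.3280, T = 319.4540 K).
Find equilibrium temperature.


num = 19289.0987
den = 60.2769
Tf = 320.0083 K

320.0083 K


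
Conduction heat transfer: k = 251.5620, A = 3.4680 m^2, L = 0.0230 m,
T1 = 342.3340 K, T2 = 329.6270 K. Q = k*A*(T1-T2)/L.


dT = 12.7070 K
Q = 251.5620 * 3.4680 * 12.7070 / 0.0230 = 481991.4358 W

481991.4358 W


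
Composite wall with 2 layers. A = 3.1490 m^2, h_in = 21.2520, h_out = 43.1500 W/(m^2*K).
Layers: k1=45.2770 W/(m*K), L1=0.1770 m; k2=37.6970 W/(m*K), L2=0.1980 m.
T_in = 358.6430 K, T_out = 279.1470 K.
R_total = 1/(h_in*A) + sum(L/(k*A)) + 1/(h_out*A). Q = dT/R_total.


R_conv_in = 1/(21.2520*3.1490) = 0.0149
R_1 = 0.1770/(45.2770*3.1490) = 0.0012
R_2 = 0.1980/(37.6970*3.1490) = 0.0017
R_conv_out = 1/(43.1500*3.1490) = 0.0074
R_total = 0.0252 K/W
Q = 79.4960 / 0.0252 = 3153.1631 W

R_total = 0.0252 K/W, Q = 3153.1631 W


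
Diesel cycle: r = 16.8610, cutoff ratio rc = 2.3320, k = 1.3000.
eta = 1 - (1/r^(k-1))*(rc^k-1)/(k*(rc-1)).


r^(k-1) = 2.3338
rc^k = 3.0064
eta = 0.5035 = 50.3516%

50.3516%


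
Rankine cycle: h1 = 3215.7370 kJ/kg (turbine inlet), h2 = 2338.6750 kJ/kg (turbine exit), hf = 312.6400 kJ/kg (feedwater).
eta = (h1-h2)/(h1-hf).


W = 877.0620 kJ/kg
Q_in = 2903.0970 kJ/kg
eta = 0.3021 = 30.2113%

eta = 30.2113%


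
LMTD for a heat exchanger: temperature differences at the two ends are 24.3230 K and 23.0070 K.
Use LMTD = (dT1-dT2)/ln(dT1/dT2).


dT1/dT2 = 1.0572
ln(dT1/dT2) = 0.0556
LMTD = 1.3160 / 0.0556 = 23.6589 K

23.6589 K


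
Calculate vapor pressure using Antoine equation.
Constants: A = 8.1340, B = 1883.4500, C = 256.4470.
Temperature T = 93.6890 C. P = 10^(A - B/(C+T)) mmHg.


C+T = 350.1360
B/(C+T) = 5.3792
log10(P) = 8.1340 - 5.3792 = 2.7548
P = 10^2.7548 = 568.5969 mmHg

568.5969 mmHg


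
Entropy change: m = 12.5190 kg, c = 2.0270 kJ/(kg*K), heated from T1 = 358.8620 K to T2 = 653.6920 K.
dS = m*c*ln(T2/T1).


T2/T1 = 1.8216
ln(T2/T1) = 0.5997
dS = 12.5190 * 2.0270 * 0.5997 = 15.2180 kJ/K

15.2180 kJ/K


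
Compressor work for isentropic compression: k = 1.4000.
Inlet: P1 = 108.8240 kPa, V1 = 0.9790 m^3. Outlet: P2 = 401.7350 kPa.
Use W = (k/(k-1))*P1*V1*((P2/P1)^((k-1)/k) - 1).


(k-1)/k = 0.2857
(P2/P1)^exp = 1.4523
W = 3.5000 * 108.8240 * 0.9790 * (1.4523 - 1) = 168.6624 kJ

168.6624 kJ


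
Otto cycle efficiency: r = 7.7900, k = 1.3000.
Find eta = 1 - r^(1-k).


r^(k-1) = 1.8512
eta = 1 - 1/1.8512 = 0.4598 = 45.9820%

45.9820%


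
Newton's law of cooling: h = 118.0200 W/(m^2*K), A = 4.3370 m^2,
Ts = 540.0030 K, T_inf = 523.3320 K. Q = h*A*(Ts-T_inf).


dT = 16.6710 K
Q = 118.0200 * 4.3370 * 16.6710 = 8533.0970 W

8533.0970 W


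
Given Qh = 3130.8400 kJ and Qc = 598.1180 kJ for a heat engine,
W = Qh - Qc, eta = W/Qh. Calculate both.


W = 3130.8400 - 598.1180 = 2532.7220 kJ
eta = 2532.7220 / 3130.8400 = 0.8090 = 80.8959%

W = 2532.7220 kJ, eta = 80.8959%


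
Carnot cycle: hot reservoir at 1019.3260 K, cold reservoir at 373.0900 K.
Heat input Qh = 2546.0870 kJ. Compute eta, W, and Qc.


eta = 1 - 373.0900/1019.3260 = 0.6340
W = 0.6340 * 2546.0870 = 1614.1775 kJ
Qc = 2546.0870 - 1614.1775 = 931.9095 kJ

eta = 63.3984%, W = 1614.1775 kJ, Qc = 931.9095 kJ


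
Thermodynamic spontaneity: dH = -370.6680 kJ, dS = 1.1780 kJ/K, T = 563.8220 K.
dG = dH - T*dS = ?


T*dS = 563.8220 * 1.1780 = 664.1823 kJ
dG = -370.6680 - 664.1823 = -1034.8503 kJ (spontaneous)

dG = -1034.8503 kJ, spontaneous


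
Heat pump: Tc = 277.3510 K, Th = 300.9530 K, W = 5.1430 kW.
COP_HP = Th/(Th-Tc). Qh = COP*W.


COP = 300.9530 / 23.6020 = 12.7512
Qh = 12.7512 * 5.1430 = 65.5792 kW

COP = 12.7512, Qh = 65.5792 kW


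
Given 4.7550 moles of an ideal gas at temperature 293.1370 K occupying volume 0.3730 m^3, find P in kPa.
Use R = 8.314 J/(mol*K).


P = nRT/V = 4.7550 * 8.314 * 293.1370 / 0.3730
= 11588.6055 / 0.3730 = 31068.6476 Pa = 31.0686 kPa

31.0686 kPa


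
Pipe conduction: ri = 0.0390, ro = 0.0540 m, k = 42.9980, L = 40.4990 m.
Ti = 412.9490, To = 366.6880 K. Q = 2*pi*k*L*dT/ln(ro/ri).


dT = 46.2610 K
ln(ro/ri) = 0.3254
Q = 2*pi*42.9980*40.4990*46.2610 / 0.3254 = 1555392.4828 W

1555392.4828 W


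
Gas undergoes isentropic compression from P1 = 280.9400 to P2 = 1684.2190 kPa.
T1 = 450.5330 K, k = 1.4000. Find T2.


(k-1)/k = 0.2857
(P2/P1)^exp = 1.6681
T2 = 450.5330 * 1.6681 = 751.5379 K

751.5379 K


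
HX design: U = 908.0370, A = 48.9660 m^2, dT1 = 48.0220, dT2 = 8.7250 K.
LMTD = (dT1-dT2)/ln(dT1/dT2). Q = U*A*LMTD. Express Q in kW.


LMTD = 23.0418 K
Q = 908.0370 * 48.9660 * 23.0418 = 1024505.5328 W = 1024.5055 kW

1024.5055 kW


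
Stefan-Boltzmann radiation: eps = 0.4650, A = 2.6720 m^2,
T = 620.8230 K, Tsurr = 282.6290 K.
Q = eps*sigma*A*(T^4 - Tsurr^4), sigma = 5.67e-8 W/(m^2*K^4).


T^4 = 1.4855e+11
Tsurr^4 = 6.3807e+09
Q = 0.4650 * 5.67e-8 * 2.6720 * 1.4217e+11 = 10015.5966 W

10015.5966 W


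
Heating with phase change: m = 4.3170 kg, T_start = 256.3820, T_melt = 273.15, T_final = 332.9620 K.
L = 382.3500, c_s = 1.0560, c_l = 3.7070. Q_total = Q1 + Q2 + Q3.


Q1 (sensible, solid) = 4.3170 * 1.0560 * 16.7680 = 76.4412 kJ
Q2 (latent) = 4.3170 * 382.3500 = 1650.6050 kJ
Q3 (sensible, liquid) = 4.3170 * 3.7070 * 59.8120 = 957.1786 kJ
Q_total = 2684.2247 kJ

2684.2247 kJ


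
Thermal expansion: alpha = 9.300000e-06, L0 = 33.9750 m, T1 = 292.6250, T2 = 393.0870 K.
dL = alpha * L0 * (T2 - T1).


dT = 100.4620 K
dL = 9.300000e-06 * 33.9750 * 100.4620 = 0.031743 m
L_final = 34.006743 m

dL = 0.031743 m


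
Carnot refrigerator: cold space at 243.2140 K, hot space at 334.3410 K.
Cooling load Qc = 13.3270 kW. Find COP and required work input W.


COP = 243.2140 / 91.1270 = 2.6690
W = 13.3270 / 2.6690 = 4.9933 kW

COP = 2.6690, W = 4.9933 kW


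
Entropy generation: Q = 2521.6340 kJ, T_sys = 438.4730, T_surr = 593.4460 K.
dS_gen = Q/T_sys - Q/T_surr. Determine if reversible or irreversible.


dS_sys = 2521.6340/438.4730 = 5.7509 kJ/K
dS_surr = -2521.6340/593.4460 = -4.2491 kJ/K
dS_gen = 5.7509 - 4.2491 = 1.5018 kJ/K (irreversible)

dS_gen = 1.5018 kJ/K, irreversible


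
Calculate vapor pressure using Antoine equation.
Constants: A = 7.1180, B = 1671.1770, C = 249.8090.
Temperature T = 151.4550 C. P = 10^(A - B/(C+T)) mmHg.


C+T = 401.2640
B/(C+T) = 4.1648
log10(P) = 7.1180 - 4.1648 = 2.9532
P = 10^2.9532 = 897.8798 mmHg

897.8798 mmHg


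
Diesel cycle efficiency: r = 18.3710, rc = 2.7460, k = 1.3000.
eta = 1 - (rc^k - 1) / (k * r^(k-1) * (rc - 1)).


r^(k-1) = 2.3946
rc^k = 3.7180
eta = 0.4999 = 49.9938%

49.9938%


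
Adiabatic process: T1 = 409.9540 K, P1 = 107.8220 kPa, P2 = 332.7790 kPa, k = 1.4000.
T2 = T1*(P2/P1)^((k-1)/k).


(k-1)/k = 0.2857
(P2/P1)^exp = 1.3799
T2 = 409.9540 * 1.3799 = 565.6888 K

565.6888 K


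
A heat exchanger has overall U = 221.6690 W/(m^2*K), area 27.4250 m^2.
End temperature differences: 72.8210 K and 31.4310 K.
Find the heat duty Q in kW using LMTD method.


LMTD = 49.2615 K
Q = 221.6690 * 27.4250 * 49.2615 = 299474.1421 W = 299.4741 kW

299.4741 kW


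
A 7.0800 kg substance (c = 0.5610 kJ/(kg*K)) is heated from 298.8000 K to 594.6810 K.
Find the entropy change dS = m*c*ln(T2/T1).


T2/T1 = 1.9902
ln(T2/T1) = 0.6883
dS = 7.0800 * 0.5610 * 0.6883 = 2.7336 kJ/K

2.7336 kJ/K


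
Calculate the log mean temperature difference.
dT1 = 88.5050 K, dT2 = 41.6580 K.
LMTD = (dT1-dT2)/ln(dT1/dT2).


dT1/dT2 = 2.1246
ln(dT1/dT2) = 0.7536
LMTD = 46.8470 / 0.7536 = 62.1671 K

62.1671 K


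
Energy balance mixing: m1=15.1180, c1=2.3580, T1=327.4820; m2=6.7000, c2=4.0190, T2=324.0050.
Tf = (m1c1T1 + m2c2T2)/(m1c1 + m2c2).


num = 20398.7381
den = 62.5755
Tf = 325.9858 K

325.9858 K


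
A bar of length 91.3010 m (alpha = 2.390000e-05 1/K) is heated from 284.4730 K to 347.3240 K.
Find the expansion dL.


dT = 62.8510 K
dL = 2.390000e-05 * 91.3010 * 62.8510 = 0.137147 m
L_final = 91.438147 m

dL = 0.137147 m


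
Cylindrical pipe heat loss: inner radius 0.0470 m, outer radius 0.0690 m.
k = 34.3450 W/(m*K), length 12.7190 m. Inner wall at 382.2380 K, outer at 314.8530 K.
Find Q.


dT = 67.3850 K
ln(ro/ri) = 0.3840
Q = 2*pi*34.3450*12.7190*67.3850 / 0.3840 = 481698.0043 W

481698.0043 W


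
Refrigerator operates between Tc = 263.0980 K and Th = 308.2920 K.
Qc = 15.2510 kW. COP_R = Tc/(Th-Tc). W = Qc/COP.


COP = 263.0980 / 45.1940 = 5.8215
W = 15.2510 / 5.8215 = 2.6198 kW

COP = 5.8215, W = 2.6198 kW


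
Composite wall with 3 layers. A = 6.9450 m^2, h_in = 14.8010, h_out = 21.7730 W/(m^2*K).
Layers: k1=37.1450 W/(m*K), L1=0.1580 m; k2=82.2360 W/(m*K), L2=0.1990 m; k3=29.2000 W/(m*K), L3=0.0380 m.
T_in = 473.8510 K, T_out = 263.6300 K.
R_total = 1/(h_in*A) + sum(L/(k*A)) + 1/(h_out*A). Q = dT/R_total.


R_conv_in = 1/(14.8010*6.9450) = 0.0097
R_1 = 0.1580/(37.1450*6.9450) = 0.0006
R_2 = 0.1990/(82.2360*6.9450) = 0.0003
R_3 = 0.0380/(29.2000*6.9450) = 0.0002
R_conv_out = 1/(21.7730*6.9450) = 0.0066
R_total = 0.0175 K/W
Q = 210.2210 / 0.0175 = 12019.6719 W

R_total = 0.0175 K/W, Q = 12019.6719 W


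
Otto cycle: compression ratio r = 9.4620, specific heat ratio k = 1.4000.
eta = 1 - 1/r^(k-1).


r^(k-1) = 2.4569
eta = 1 - 1/2.4569 = 0.5930 = 59.2988%

59.2988%


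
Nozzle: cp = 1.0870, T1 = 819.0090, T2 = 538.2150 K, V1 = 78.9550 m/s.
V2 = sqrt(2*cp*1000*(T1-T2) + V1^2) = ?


dT = 280.7940 K
2*cp*1000*dT = 610446.1560
V1^2 = 6233.8920
V2 = sqrt(616680.0480) = 785.2898 m/s

785.2898 m/s


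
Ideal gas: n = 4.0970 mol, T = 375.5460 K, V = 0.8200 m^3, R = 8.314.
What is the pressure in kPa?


P = nRT/V = 4.0970 * 8.314 * 375.5460 / 0.8200
= 12792.0199 / 0.8200 = 15600.0242 Pa = 15.6000 kPa

15.6000 kPa


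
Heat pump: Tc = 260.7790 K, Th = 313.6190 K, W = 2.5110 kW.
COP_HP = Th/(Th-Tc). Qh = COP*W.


COP = 313.6190 / 52.8400 = 5.9353
Qh = 5.9353 * 2.5110 = 14.9034 kW

COP = 5.9353, Qh = 14.9034 kW


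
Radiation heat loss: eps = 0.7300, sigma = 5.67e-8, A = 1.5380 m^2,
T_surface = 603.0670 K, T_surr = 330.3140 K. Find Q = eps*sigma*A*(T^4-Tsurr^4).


T^4 = 1.3227e+11
Tsurr^4 = 1.1904e+10
Q = 0.7300 * 5.67e-8 * 1.5380 * 1.2037e+11 = 7662.4136 W

7662.4136 W


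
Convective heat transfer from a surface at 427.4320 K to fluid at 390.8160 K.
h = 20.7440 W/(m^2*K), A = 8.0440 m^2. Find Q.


dT = 36.6160 K
Q = 20.7440 * 8.0440 * 36.6160 = 6109.9192 W

6109.9192 W


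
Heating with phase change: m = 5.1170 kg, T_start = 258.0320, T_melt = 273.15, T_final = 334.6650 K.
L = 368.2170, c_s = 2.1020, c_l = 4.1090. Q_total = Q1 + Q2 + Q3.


Q1 (sensible, solid) = 5.1170 * 2.1020 * 15.1180 = 162.6082 kJ
Q2 (latent) = 5.1170 * 368.2170 = 1884.1664 kJ
Q3 (sensible, liquid) = 5.1170 * 4.1090 * 61.5150 = 1293.3992 kJ
Q_total = 3340.1738 kJ

3340.1738 kJ


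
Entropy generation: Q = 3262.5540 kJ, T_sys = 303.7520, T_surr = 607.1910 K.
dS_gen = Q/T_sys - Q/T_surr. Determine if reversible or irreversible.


dS_sys = 3262.5540/303.7520 = 10.7408 kJ/K
dS_surr = -3262.5540/607.1910 = -5.3732 kJ/K
dS_gen = 10.7408 - 5.3732 = 5.3677 kJ/K (irreversible)

dS_gen = 5.3677 kJ/K, irreversible


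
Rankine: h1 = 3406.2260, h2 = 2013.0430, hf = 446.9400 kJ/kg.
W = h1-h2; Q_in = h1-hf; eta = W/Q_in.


W = 1393.1830 kJ/kg
Q_in = 2959.2860 kJ/kg
eta = 0.4708 = 47.0783%

eta = 47.0783%


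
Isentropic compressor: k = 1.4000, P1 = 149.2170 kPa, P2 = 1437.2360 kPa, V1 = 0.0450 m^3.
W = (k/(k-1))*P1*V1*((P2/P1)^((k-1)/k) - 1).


(k-1)/k = 0.2857
(P2/P1)^exp = 1.9101
W = 3.5000 * 149.2170 * 0.0450 * (1.9101 - 1) = 21.3893 kJ

21.3893 kJ


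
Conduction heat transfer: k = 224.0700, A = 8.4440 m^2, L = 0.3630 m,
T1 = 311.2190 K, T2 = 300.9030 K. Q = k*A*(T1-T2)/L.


dT = 10.3160 K
Q = 224.0700 * 8.4440 * 10.3160 / 0.3630 = 53769.5804 W

53769.5804 W


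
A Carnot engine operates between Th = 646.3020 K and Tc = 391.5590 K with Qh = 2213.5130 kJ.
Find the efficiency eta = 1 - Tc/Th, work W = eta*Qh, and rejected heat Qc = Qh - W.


eta = 1 - 391.5590/646.3020 = 0.3942
W = 0.3942 * 2213.5130 = 872.4667 kJ
Qc = 2213.5130 - 872.4667 = 1341.0463 kJ

eta = 39.4155%, W = 872.4667 kJ, Qc = 1341.0463 kJ


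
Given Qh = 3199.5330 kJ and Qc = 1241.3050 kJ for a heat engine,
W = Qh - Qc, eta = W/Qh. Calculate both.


W = 3199.5330 - 1241.3050 = 1958.2280 kJ
eta = 1958.2280 / 3199.5330 = 0.6120 = 61.2036%

W = 1958.2280 kJ, eta = 61.2036%


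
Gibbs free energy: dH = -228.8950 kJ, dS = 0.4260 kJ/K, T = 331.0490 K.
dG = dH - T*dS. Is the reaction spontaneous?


T*dS = 331.0490 * 0.4260 = 141.0269 kJ
dG = -228.8950 - 141.0269 = -369.9219 kJ (spontaneous)

dG = -369.9219 kJ, spontaneous


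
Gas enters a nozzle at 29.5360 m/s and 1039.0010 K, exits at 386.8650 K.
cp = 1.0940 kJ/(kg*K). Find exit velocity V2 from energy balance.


dT = 652.1360 K
2*cp*1000*dT = 1426873.5680
V1^2 = 872.3753
V2 = sqrt(1427745.9433) = 1194.8832 m/s

1194.8832 m/s


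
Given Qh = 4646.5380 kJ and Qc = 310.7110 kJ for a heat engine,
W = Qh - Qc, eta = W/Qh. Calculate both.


W = 4646.5380 - 310.7110 = 4335.8270 kJ
eta = 4335.8270 / 4646.5380 = 0.9331 = 93.3131%

W = 4335.8270 kJ, eta = 93.3131%


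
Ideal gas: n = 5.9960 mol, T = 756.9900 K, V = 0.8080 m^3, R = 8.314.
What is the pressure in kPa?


P = nRT/V = 5.9960 * 8.314 * 756.9900 / 0.8080
= 37736.5147 / 0.8080 = 46703.6073 Pa = 46.7036 kPa

46.7036 kPa


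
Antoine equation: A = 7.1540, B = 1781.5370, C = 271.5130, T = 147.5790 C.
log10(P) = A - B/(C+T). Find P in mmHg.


C+T = 419.0920
B/(C+T) = 4.2509
log10(P) = 7.1540 - 4.2509 = 2.9031
P = 10^2.9031 = 799.9357 mmHg

799.9357 mmHg


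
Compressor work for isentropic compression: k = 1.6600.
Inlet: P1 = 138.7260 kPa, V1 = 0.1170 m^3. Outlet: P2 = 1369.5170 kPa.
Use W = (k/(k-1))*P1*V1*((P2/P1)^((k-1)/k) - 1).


(k-1)/k = 0.3976
(P2/P1)^exp = 2.4852
W = 2.5152 * 138.7260 * 0.1170 * (2.4852 - 1) = 60.6322 kJ

60.6322 kJ


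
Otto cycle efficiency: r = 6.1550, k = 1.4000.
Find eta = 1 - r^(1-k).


r^(k-1) = 2.0687
eta = 1 - 1/2.0687 = 0.5166 = 51.6598%

51.6598%


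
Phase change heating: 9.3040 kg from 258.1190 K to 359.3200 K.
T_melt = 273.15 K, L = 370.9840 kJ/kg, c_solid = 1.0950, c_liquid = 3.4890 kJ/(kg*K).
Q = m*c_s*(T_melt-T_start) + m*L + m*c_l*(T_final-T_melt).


Q1 (sensible, solid) = 9.3040 * 1.0950 * 15.0310 = 153.1340 kJ
Q2 (latent) = 9.3040 * 370.9840 = 3451.6351 kJ
Q3 (sensible, liquid) = 9.3040 * 3.4890 * 86.1700 = 2797.2209 kJ
Q_total = 6401.9901 kJ

6401.9901 kJ


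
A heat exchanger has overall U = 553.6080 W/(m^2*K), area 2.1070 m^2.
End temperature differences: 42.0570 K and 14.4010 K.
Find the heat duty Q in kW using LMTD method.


LMTD = 25.8051 K
Q = 553.6080 * 2.1070 * 25.8051 = 30100.3541 W = 30.1004 kW

30.1004 kW


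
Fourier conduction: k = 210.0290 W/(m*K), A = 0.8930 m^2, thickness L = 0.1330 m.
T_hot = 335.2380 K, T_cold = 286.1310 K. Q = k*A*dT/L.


dT = 49.1070 K
Q = 210.0290 * 0.8930 * 49.1070 / 0.1330 = 69250.4318 W

69250.4318 W


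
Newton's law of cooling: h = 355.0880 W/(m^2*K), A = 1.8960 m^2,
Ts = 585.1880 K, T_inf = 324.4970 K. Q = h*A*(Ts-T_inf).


dT = 260.6910 K
Q = 355.0880 * 1.8960 * 260.6910 = 175509.3941 W

175509.3941 W


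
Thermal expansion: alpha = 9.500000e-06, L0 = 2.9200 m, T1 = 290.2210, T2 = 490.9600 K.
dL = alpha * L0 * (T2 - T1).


dT = 200.7390 K
dL = 9.500000e-06 * 2.9200 * 200.7390 = 0.005568 m
L_final = 2.925568 m

dL = 0.005568 m


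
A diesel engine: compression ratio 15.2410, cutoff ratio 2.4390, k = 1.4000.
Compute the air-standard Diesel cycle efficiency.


r^(k-1) = 2.9731
rc^k = 3.4841
eta = 0.5853 = 58.5253%

58.5253%


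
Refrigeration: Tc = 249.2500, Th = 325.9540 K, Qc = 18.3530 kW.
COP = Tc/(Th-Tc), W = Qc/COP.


COP = 249.2500 / 76.7040 = 3.2495
W = 18.3530 / 3.2495 = 5.6479 kW

COP = 3.2495, W = 5.6479 kW


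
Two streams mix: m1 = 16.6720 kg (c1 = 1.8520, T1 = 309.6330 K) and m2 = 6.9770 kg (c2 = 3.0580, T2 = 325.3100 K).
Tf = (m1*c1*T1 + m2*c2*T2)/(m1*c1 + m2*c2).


num = 16501.1025
den = 52.2122
Tf = 316.0391 K

316.0391 K


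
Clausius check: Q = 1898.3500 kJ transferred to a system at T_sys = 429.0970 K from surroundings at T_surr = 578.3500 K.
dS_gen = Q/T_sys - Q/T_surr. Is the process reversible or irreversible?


dS_sys = 1898.3500/429.0970 = 4.4241 kJ/K
dS_surr = -1898.3500/578.3500 = -3.2824 kJ/K
dS_gen = 4.4241 - 3.2824 = 1.1417 kJ/K (irreversible)

dS_gen = 1.1417 kJ/K, irreversible


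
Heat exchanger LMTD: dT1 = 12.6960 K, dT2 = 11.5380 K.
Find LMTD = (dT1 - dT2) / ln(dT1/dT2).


dT1/dT2 = 1.1004
ln(dT1/dT2) = 0.0956
LMTD = 1.1580 / 0.0956 = 12.1078 K

12.1078 K


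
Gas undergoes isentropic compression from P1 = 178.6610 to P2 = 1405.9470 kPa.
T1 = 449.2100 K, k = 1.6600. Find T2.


(k-1)/k = 0.3976
(P2/P1)^exp = 2.2710
T2 = 449.2100 * 2.2710 = 1020.1551 K

1020.1551 K


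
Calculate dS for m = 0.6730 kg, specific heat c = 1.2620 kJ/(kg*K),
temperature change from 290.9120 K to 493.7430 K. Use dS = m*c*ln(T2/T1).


T2/T1 = 1.6972
ln(T2/T1) = 0.5290
dS = 0.6730 * 1.2620 * 0.5290 = 0.4493 kJ/K

0.4493 kJ/K


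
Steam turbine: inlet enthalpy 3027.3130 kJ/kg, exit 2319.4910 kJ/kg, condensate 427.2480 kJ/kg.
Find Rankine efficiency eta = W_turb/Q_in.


W = 707.8220 kJ/kg
Q_in = 2600.0650 kJ/kg
eta = 0.2722 = 27.2232%

eta = 27.2232%


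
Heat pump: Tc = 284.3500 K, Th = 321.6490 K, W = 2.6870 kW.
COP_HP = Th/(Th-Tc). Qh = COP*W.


COP = 321.6490 / 37.2990 = 8.6235
Qh = 8.6235 * 2.6870 = 23.1714 kW

COP = 8.6235, Qh = 23.1714 kW


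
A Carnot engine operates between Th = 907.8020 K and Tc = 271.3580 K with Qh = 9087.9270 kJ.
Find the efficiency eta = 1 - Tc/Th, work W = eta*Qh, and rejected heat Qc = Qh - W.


eta = 1 - 271.3580/907.8020 = 0.7011
W = 0.7011 * 9087.9270 = 6371.3856 kJ
Qc = 9087.9270 - 6371.3856 = 2716.5414 kJ

eta = 70.1082%, W = 6371.3856 kJ, Qc = 2716.5414 kJ


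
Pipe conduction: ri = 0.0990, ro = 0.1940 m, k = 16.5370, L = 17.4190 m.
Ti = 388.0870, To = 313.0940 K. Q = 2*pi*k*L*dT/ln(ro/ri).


dT = 74.9930 K
ln(ro/ri) = 0.6727
Q = 2*pi*16.5370*17.4190*74.9930 / 0.6727 = 201759.6808 W

201759.6808 W
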